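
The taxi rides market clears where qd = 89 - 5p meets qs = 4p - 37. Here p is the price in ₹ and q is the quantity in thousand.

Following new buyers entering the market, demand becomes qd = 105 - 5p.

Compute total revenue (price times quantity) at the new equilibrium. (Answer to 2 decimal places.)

411.98

Solve the original market: 89 - 5p = 4p - 37, hence p = 14 and q = 19.
With the change applied: demand qd = 105 - 5p, supply qs = 4p - 37.
New equilibrium: 105 - 5p = 4p - 37 ⇒ 142 = 9p ⇒ p = 142/9 ≈ 15.7778, q = 235/9 ≈ 26.1111.
New expenditure = 15.7778 × 26.1111 = 411.98.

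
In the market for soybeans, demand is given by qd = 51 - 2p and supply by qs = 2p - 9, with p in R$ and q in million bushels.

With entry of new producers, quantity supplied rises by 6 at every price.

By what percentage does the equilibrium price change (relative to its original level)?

-10

Original equilibrium: 51 - 2p = 2p - 9 gives 60 = 4p, so p = 15 and q = 21.
The new curves are qd = 51 - 2p (demand) and qs = 2p - 3 (supply).
Clearing the new market: 51 - 2p = 2p - 3, so p = 13.5 and q = 24.
%Δp = (13.5 − 15) / 15 × 100 = -10%.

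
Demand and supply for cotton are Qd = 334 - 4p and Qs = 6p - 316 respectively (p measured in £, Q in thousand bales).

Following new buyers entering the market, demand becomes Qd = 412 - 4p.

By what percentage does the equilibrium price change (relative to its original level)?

+12

Solve the original market: 334 - 4p = 6p - 316, hence p = 65 and Q = 74.
After the shift, demand is Qd = 412 - 4p and supply is Qs = 6p - 316.
Clearing the new market: 412 - 4p = 6p - 316, so p = 72.8 and Q = 120.8.
%Δp = (72.8 − 65) / 65 × 100 = +12%.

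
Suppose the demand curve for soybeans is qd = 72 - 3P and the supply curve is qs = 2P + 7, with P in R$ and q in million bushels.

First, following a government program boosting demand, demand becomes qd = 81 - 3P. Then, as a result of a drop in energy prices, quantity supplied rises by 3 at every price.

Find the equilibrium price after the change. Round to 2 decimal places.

14.20

Before the shock: 72 - 3P = 2P + 7 ⇒ 65 = 5P ⇒ P = 13, q = 33.
After the shift, demand is qd = 81 - 3P and supply is qs = 2P + 10.
Equate the new curves: 81 - 3P = 2P + 10, giving 71 = 5P, P = 14.2, q = 38.4.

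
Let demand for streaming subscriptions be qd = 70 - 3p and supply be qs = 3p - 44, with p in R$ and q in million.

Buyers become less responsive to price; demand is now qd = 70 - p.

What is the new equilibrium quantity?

Before the shock: 70 - 3p = 3p - 44 ⇒ 114 = 6p ⇒ p = 19, q = 13.
The new curves are qd = 70 - p (demand) and qs = 3p - 44 (supply).
Equate the new curves: 70 - p = 3p - 44, giving 114 = 4p, p = 28.5, q = 41.5.

41.5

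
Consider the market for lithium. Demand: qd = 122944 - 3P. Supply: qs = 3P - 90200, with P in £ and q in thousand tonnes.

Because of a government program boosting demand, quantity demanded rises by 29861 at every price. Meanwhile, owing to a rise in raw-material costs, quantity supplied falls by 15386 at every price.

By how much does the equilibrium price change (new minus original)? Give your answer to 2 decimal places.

Before the shock: 122944 - 3P = 3P - 90200 ⇒ 213144 = 6P ⇒ P = 35524, q = 16372.
The new curves are qd = 152805 - 3P (demand) and qs = 3P - 105586 (supply).
Equate the new curves: 152805 - 3P = 3P - 105586, giving 258391 = 6P, P = 258391/6 ≈ 43065.1667, q = 23609.5.
ΔP = 43065.1667 − 35524 = +7541.17.

+7541.17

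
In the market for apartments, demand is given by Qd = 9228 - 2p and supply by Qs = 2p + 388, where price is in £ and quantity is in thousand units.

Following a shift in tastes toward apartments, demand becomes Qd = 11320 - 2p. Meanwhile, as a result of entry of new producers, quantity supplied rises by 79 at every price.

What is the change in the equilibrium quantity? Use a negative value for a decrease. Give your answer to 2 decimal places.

+1085.50

Solve the original market: 9228 - 2p = 2p + 388, hence p = 2210 and Q = 4808.
After the shift, demand is Qd = 11320 - 2p and supply is Qs = 2p + 467.
Setting them equal: 11320 - 2p = 2p + 467 → 10853 = 4p, so p = 2713.25 and Q = 5893.5.
ΔQ = 5893.5 − 4808 = +1085.50.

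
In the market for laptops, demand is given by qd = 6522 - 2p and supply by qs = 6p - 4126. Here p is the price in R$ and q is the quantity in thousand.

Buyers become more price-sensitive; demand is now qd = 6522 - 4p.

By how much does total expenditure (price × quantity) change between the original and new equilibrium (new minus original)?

-2728230.56

Initially, 6522 - 2p = 6p - 4126, so 10648 = 8p and p = 1331, q = 3860.
After the shift, demand is qd = 6522 - 4p and supply is qs = 6p - 4126.
Clearing the new market: 6522 - 4p = 6p - 4126, so p = 1064.8 and q = 2262.8.
Expenditure moves from 1331×3860 = 5137660 to 1064.8×2262.8 = 2409429.44; change = -2728230.56.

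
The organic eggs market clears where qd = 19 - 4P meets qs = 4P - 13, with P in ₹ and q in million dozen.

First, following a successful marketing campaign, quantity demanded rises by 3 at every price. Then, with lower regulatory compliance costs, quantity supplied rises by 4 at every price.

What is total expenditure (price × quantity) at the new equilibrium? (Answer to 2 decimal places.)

25.19

Before the shock: 19 - 4P = 4P - 13 ⇒ 32 = 8P ⇒ P = 4, q = 3.
After the shift, demand is qd = 22 - 4P and supply is qs = 4P - 9.
Setting them equal: 22 - 4P = 4P - 9 → 31 = 8P, so P = 3.875 and q = 6.5.
New expenditure = 3.875 × 6.5 = 25.19.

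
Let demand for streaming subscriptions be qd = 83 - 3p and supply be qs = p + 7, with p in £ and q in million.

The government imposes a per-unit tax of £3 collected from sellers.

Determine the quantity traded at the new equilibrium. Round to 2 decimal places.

Initially, 83 - 3p = p + 7, so 76 = 4p and p = 19, q = 26.
Since sellers keep the price net of the tax, the effective supply curve becomes qs = p + 4.
Setting them equal: 83 - 3p = p + 4 → 79 = 4p, so p = 19.75 and q = 23.75.

23.75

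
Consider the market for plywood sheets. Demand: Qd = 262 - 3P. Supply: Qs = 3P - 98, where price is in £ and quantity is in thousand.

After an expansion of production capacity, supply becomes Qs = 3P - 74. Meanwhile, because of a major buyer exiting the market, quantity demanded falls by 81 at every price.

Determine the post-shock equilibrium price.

Original equilibrium: 262 - 3P = 3P - 98 gives 360 = 6P, so P = 60 and Q = 82.
After the shift, demand is Qd = 181 - 3P and supply is Qs = 3P - 74.
Setting them equal: 181 - 3P = 3P - 74 → 255 = 6P, so P = 42.5 and Q = 53.5.

42.5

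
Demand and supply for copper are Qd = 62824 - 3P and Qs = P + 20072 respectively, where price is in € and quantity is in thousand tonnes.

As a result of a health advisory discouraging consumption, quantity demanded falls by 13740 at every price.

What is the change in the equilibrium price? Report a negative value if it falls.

-3435

Original equilibrium: 62824 - 3P = P + 20072 gives 42752 = 4P, so P = 10688 and Q = 30760.
The new curves are Qd = 49084 - 3P (demand) and Qs = P + 20072 (supply).
Clearing the new market: 49084 - 3P = P + 20072, so P = 7253 and Q = 27325.
ΔP = 7253 − 10688 = -3435.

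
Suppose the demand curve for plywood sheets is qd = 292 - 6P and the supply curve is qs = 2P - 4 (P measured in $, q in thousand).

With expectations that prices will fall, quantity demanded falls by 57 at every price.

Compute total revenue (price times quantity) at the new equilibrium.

Solve the original market: 292 - 6P = 2P - 4, hence P = 37 and q = 70.
The shock moves the curves to qd = 235 - 6P and qs = 2P - 4.
Clearing the new market: 235 - 6P = 2P - 4, so P = 29.875 and q = 55.75.
New expenditure = 29.875 × 55.75 = 1665.53125.

1665.53125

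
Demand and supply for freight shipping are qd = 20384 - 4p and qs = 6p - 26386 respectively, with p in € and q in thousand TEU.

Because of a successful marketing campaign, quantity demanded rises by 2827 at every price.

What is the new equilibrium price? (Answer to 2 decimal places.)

Initially, 20384 - 4p = 6p - 26386, so 46770 = 10p and p = 4677, q = 1676.
After the shift, demand is qd = 23211 - 4p and supply is qs = 6p - 26386.
Clearing the new market: 23211 - 4p = 6p - 26386, so p = 4959.7 and q = 3372.2.

4959.70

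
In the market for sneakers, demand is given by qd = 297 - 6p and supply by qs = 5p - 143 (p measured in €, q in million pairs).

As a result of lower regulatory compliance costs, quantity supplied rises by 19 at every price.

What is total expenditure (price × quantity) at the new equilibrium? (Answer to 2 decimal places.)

2578.19

Initially, 297 - 6p = 5p - 143, so 440 = 11p and p = 40, q = 57.
After the shift, demand is qd = 297 - 6p and supply is qs = 5p - 124.
Setting them equal: 297 - 6p = 5p - 124 → 421 = 11p, so p = 421/11 ≈ 38.2727 and q = 741/11 ≈ 67.3636.
New expenditure = 38.2727 × 67.3636 = 2578.19.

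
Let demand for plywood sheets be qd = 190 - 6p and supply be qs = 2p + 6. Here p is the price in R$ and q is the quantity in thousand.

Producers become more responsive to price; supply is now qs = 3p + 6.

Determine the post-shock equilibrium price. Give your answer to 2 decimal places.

20.44

Before the shock: 190 - 6p = 2p + 6 ⇒ 184 = 8p ⇒ p = 23, q = 52.
With the change applied: demand qd = 190 - 6p, supply qs = 3p + 6.
Setting them equal: 190 - 6p = 3p + 6 → 184 = 9p, so p = 184/9 ≈ 20.4444 and q = 202/3 ≈ 67.3333.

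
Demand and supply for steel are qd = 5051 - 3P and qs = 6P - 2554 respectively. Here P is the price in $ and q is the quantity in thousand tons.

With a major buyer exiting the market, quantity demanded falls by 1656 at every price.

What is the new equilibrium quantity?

Initially, 5051 - 3P = 6P - 2554, so 7605 = 9P and P = 845, q = 2516.
The shock moves the curves to qd = 3395 - 3P and qs = 6P - 2554.
Equate the new curves: 3395 - 3P = 6P - 2554, giving 5949 = 9P, P = 661, q = 1412.

1412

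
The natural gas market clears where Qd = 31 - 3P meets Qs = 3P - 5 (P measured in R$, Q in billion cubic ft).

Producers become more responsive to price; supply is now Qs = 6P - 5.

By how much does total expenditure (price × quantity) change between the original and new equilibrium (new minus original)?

-2

Initially, 31 - 3P = 3P - 5, so 36 = 6P and P = 6, Q = 13.
With the change applied: demand Qd = 31 - 3P, supply Qs = 6P - 5.
Clearing the new market: 31 - 3P = 6P - 5, so P = 4 and Q = 19.
Expenditure moves from 6×13 = 78 to 4×19 = 76; change = -2.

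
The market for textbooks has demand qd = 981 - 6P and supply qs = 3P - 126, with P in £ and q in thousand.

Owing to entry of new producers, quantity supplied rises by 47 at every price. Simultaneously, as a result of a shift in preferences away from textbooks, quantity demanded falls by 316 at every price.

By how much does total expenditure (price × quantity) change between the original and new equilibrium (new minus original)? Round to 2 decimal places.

-15918.33

Before the shock: 981 - 6P = 3P - 126 ⇒ 1107 = 9P ⇒ P = 123, q = 243.
The shock moves the curves to qd = 665 - 6P and qs = 3P - 79.
Setting them equal: 665 - 6P = 3P - 79 → 744 = 9P, so P = 248/3 ≈ 82.6667 and q = 169.
Expenditure moves from 123×243 = 29889 to 82.6667×169 = 13970.6667; change = -15918.33.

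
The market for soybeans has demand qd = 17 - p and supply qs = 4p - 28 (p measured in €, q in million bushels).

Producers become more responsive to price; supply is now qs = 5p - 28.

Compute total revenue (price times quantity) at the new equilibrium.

Original equilibrium: 17 - p = 4p - 28 gives 45 = 5p, so p = 9 and q = 8.
With the change applied: demand qd = 17 - p, supply qs = 5p - 28.
Equate the new curves: 17 - p = 5p - 28, giving 45 = 6p, p = 7.5, q = 9.5.
New expenditure = 7.5 × 9.5 = 71.25.

71.25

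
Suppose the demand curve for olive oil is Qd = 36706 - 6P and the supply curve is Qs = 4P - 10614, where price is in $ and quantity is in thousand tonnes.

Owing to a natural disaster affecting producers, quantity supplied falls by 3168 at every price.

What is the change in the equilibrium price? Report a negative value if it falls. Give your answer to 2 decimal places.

Solve the original market: 36706 - 6P = 4P - 10614, hence P = 4732 and Q = 8314.
With the change applied: demand Qd = 36706 - 6P, supply Qs = 4P - 13782.
New equilibrium: 36706 - 6P = 4P - 13782 ⇒ 50488 = 10P ⇒ P = 5048.8, Q = 6413.2.
ΔP = 5048.8 − 4732 = +316.80.

+316.80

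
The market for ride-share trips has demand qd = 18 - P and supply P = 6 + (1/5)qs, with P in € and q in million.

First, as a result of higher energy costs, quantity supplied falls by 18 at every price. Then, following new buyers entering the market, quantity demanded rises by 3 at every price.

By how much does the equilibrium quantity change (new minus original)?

Original equilibrium: 18 - P = 5P - 30 gives 48 = 6P, so P = 8 and q = 10.
With the change applied: demand qd = 21 - P, supply qs = 5P - 48.
New equilibrium: 21 - P = 5P - 48 ⇒ 69 = 6P ⇒ P = 11.5, q = 9.5.
Δq = 9.5 − 10 = -0.5.

-0.5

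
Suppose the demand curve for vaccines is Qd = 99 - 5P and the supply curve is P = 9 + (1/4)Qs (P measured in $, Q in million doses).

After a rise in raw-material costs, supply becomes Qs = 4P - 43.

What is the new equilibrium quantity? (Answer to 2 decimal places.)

Initially, 99 - 5P = 4P - 36, so 135 = 9P and P = 15, Q = 24.
With the change applied: demand Qd = 99 - 5P, supply Qs = 4P - 43.
Setting them equal: 99 - 5P = 4P - 43 → 142 = 9P, so P = 142/9 ≈ 15.7778 and Q = 181/9 ≈ 20.1111.

20.11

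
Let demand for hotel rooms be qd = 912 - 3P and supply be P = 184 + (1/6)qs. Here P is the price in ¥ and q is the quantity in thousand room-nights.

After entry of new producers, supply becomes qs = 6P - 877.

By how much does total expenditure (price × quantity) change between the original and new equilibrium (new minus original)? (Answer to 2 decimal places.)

+8987.52

Initially, 912 - 3P = 6P - 1104, so 2016 = 9P and P = 224, q = 240.
With the change applied: demand qd = 912 - 3P, supply qs = 6P - 877.
Equate the new curves: 912 - 3P = 6P - 877, giving 1789 = 9P, P = 1789/9 ≈ 198.7778, q = 947/3 ≈ 315.6667.
Expenditure moves from 224×240 = 53760 to 198.7778×315.6667 = 62747.5185; change = +8987.52.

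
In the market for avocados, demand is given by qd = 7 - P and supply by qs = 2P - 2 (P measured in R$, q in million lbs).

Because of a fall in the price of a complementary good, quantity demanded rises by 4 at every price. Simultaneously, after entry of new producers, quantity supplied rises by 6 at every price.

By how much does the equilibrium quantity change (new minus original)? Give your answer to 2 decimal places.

Before the shock: 7 - P = 2P - 2 ⇒ 9 = 3P ⇒ P = 3, q = 4.
After the shift, demand is qd = 11 - P and supply is qs = 2P + 4.
New equilibrium: 11 - P = 2P + 4 ⇒ 7 = 3P ⇒ P = 7/3 ≈ 2.3333, q = 26/3 ≈ 8.6667.
Δq = 8.6667 − 4 = +4.67.

+4.67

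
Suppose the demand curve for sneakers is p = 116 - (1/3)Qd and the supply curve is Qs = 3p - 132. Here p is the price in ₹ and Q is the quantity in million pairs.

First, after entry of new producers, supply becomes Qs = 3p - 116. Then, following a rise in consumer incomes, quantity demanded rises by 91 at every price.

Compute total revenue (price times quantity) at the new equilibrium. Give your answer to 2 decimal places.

Original equilibrium: 348 - 3p = 3p - 132 gives 480 = 6p, so p = 80 and Q = 108.
After the shift, demand is Qd = 439 - 3p and supply is Qs = 3p - 116.
Clearing the new market: 439 - 3p = 3p - 116, so p = 92.5 and Q = 161.5.
New expenditure = 92.5 × 161.5 = 14938.75.

14938.75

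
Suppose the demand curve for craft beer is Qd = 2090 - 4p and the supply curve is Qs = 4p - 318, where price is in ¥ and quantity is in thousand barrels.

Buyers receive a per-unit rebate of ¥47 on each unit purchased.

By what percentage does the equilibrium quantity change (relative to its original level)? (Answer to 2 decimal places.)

+10.61

Initially, 2090 - 4p = 4p - 318, so 2408 = 8p and p = 301, Q = 886.
Since buyers' out-of-pocket price is the market price minus the rebate, the effective demand curve becomes Qd = 2278 - 4p.
Equate the new curves: 2278 - 4p = 4p - 318, giving 2596 = 8p, p = 324.5, Q = 980.
%ΔQ = (980 − 886) / 886 × 100 = +10.61%.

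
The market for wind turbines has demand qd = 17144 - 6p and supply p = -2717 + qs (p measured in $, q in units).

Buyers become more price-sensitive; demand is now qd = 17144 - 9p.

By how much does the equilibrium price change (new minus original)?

Initially, 17144 - 6p = p + 2717, so 14427 = 7p and p = 2061, q = 4778.
The shock moves the curves to qd = 17144 - 9p and qs = p + 2717.
Clearing the new market: 17144 - 9p = p + 2717, so p = 1442.7 and q = 4159.7.
Δp = 1442.7 − 2061 = -618.3.

-618.3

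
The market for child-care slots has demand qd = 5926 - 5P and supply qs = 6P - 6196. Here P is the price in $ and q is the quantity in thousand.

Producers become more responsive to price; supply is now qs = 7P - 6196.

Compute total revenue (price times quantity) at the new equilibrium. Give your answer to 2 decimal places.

884064.19

Original equilibrium: 5926 - 5P = 6P - 6196 gives 12122 = 11P, so P = 1102 and q = 416.
After the shift, demand is qd = 5926 - 5P and supply is qs = 7P - 6196.
Equate the new curves: 5926 - 5P = 7P - 6196, giving 12122 = 12P, P = 6061/6 ≈ 1010.1667, q = 5251/6 ≈ 875.1667.
New expenditure = 1010.1667 × 875.1667 = 884064.19.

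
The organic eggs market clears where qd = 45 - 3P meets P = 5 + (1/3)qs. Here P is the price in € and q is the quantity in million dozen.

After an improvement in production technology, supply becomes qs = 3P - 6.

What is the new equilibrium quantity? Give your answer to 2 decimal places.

Before the shock: 45 - 3P = 3P - 15 ⇒ 60 = 6P ⇒ P = 10, q = 15.
After the shift, demand is qd = 45 - 3P and supply is qs = 3P - 6.
Equate the new curves: 45 - 3P = 3P - 6, giving 51 = 6P, P = 8.5, q = 19.5.

19.50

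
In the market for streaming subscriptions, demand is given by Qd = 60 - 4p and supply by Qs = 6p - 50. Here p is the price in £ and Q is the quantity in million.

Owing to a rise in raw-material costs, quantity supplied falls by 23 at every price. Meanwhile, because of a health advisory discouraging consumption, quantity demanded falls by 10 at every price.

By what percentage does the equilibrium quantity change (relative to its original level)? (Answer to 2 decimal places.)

-95.00

Initially, 60 - 4p = 6p - 50, so 110 = 10p and p = 11, Q = 16.
After the shift, demand is Qd = 50 - 4p and supply is Qs = 6p - 73.
Setting them equal: 50 - 4p = 6p - 73 → 123 = 10p, so p = 12.3 and Q = 0.8.
%ΔQ = (0.8 − 16) / 16 × 100 = -95.00%.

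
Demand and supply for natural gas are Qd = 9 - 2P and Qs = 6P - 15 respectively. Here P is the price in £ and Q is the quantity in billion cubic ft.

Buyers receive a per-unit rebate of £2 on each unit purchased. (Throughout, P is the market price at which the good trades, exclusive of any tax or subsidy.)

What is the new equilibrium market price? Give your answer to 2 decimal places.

Initially, 9 - 2P = 6P - 15, so 24 = 8P and P = 3, Q = 3.
Since buyers' out-of-pocket price is the market price minus the rebate, the effective demand curve becomes Qd = 13 - 2P.
Clearing the new market: 13 - 2P = 6P - 15, so P = 3.5 and Q = 6.

3.50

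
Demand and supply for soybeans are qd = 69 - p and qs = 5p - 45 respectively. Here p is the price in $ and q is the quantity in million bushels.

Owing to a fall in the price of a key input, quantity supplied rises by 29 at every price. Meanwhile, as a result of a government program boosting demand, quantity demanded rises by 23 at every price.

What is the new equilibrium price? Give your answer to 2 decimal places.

Before the shock: 69 - p = 5p - 45 ⇒ 114 = 6p ⇒ p = 19, q = 50.
With the change applied: demand qd = 92 - p, supply qs = 5p - 16.
Clearing the new market: 92 - p = 5p - 16, so p = 18 and q = 74.

18.00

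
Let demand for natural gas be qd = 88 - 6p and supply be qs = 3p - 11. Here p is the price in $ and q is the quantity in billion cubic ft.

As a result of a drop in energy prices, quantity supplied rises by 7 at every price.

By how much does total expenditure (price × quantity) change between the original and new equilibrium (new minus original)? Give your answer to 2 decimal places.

+30.59

Solve the original market: 88 - 6p = 3p - 11, hence p = 11 and q = 22.
The shock moves the curves to qd = 88 - 6p and qs = 3p - 4.
Clearing the new market: 88 - 6p = 3p - 4, so p = 92/9 ≈ 10.2222 and q = 80/3 ≈ 26.6667.
Expenditure moves from 11×22 = 242 to 10.2222×26.6667 = 272.5926; change = +30.59.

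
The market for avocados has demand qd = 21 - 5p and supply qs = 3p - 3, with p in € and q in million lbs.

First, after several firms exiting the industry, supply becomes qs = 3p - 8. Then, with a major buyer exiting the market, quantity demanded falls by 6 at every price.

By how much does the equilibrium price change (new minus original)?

-0.125

Initially, 21 - 5p = 3p - 3, so 24 = 8p and p = 3, q = 6.
The new curves are qd = 15 - 5p (demand) and qs = 3p - 8 (supply).
Equate the new curves: 15 - 5p = 3p - 8, giving 23 = 8p, p = 2.875, q = 0.625.
Δp = 2.875 − 3 = -0.125.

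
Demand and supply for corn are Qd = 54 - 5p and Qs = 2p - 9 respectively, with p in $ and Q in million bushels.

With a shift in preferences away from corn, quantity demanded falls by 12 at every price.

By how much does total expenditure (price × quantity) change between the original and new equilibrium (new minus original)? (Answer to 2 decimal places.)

-40.41

Solve the original market: 54 - 5p = 2p - 9, hence p = 9 and Q = 9.
After the shift, demand is Qd = 42 - 5p and supply is Qs = 2p - 9.
Setting them equal: 42 - 5p = 2p - 9 → 51 = 7p, so p = 51/7 ≈ 7.2857 and Q = 39/7 ≈ 5.5714.
Expenditure moves from 9×9 = 81 to 7.2857×5.5714 = 40.5918; change = -40.41.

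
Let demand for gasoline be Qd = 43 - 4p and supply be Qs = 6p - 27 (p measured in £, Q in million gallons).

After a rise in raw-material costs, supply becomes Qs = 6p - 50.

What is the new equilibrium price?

9.3

Solve the original market: 43 - 4p = 6p - 27, hence p = 7 and Q = 15.
With the change applied: demand Qd = 43 - 4p, supply Qs = 6p - 50.
New equilibrium: 43 - 4p = 6p - 50 ⇒ 93 = 10p ⇒ p = 9.3, Q = 5.8.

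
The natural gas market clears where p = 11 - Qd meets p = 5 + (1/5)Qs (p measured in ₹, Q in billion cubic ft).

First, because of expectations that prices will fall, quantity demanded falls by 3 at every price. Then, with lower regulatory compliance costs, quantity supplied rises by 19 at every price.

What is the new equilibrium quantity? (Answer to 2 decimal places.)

Original equilibrium: 11 - p = 5p - 25 gives 36 = 6p, so p = 6 and Q = 5.
With the change applied: demand Qd = 8 - p, supply Qs = 5p - 6.
Clearing the new market: 8 - p = 5p - 6, so p = 7/3 ≈ 2.3333 and Q = 17/3 ≈ 5.6667.

5.67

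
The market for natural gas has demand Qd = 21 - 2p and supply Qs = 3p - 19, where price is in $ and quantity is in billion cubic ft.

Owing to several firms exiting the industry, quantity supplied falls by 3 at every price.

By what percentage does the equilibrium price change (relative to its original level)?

Original equilibrium: 21 - 2p = 3p - 19 gives 40 = 5p, so p = 8 and Q = 5.
After the shift, demand is Qd = 21 - 2p and supply is Qs = 3p - 22.
New equilibrium: 21 - 2p = 3p - 22 ⇒ 43 = 5p ⇒ p = 8.6, Q = 3.8.
%Δp = (8.6 − 8) / 8 × 100 = +7.5%.

+7.5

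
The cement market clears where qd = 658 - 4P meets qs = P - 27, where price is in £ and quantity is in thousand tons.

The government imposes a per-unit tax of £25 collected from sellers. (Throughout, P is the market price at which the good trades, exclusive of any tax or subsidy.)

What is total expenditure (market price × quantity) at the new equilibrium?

Solve the original market: 658 - 4P = P - 27, hence P = 137 and q = 110.
Since sellers keep the price net of the tax, the effective supply curve becomes qs = P - 52.
New equilibrium: 658 - 4P = P - 52 ⇒ 710 = 5P ⇒ P = 142, q = 90.
New expenditure = 142 × 90 = 12780.

12780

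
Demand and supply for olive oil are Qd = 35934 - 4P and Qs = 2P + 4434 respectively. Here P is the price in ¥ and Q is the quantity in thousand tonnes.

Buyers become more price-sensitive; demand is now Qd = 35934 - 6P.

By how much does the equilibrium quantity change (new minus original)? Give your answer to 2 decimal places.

-2625.00

Initially, 35934 - 4P = 2P + 4434, so 31500 = 6P and P = 5250, Q = 14934.
With the change applied: demand Qd = 35934 - 6P, supply Qs = 2P + 4434.
Setting them equal: 35934 - 6P = 2P + 4434 → 31500 = 8P, so P = 3937.5 and Q = 12309.
ΔQ = 12309 − 14934 = -2625.00.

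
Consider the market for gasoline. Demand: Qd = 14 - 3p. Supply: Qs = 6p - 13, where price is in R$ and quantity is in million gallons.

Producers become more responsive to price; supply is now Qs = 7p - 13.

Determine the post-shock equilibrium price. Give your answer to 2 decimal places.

Before the shock: 14 - 3p = 6p - 13 ⇒ 27 = 9p ⇒ p = 3, Q = 5.
With the change applied: demand Qd = 14 - 3p, supply Qs = 7p - 13.
Equate the new curves: 14 - 3p = 7p - 13, giving 27 = 10p, p = 2.7, Q = 5.9.

2.70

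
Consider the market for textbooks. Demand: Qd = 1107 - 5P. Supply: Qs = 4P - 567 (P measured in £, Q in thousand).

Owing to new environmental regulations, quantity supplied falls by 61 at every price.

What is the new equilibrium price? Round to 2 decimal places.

Solve the original market: 1107 - 5P = 4P - 567, hence P = 186 and Q = 177.
With the change applied: demand Qd = 1107 - 5P, supply Qs = 4P - 628.
Clearing the new market: 1107 - 5P = 4P - 628, so P = 1735/9 ≈ 192.7778 and Q = 1288/9 ≈ 143.1111.

192.78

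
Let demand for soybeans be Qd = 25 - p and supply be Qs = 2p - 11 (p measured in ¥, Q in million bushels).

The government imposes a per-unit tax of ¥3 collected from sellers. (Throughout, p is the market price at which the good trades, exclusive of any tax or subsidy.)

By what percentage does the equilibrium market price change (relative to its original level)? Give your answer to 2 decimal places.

Before the shock: 25 - p = 2p - 11 ⇒ 36 = 3p ⇒ p = 12, Q = 13.
Since sellers keep the price net of the tax, the effective supply curve becomes Qs = 2p - 17.
Setting them equal: 25 - p = 2p - 17 → 42 = 3p, so p = 14 and Q = 11.
%Δp = (14 − 12) / 12 × 100 = +16.67%.

+16.67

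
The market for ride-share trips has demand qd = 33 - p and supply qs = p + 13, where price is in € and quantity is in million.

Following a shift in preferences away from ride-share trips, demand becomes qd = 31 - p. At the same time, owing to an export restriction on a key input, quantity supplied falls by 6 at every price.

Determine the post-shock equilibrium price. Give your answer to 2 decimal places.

12.00

Solve the original market: 33 - p = p + 13, hence p = 10 and q = 23.
The new curves are qd = 31 - p (demand) and qs = p + 7 (supply).
New equilibrium: 31 - p = p + 7 ⇒ 24 = 2p ⇒ p = 12, q = 19.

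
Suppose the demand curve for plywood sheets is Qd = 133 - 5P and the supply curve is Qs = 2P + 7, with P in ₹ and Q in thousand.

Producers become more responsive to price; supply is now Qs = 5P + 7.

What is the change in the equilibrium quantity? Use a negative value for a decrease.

+27

Solve the original market: 133 - 5P = 2P + 7, hence P = 18 and Q = 43.
The new curves are Qd = 133 - 5P (demand) and Qs = 5P + 7 (supply).
Setting them equal: 133 - 5P = 5P + 7 → 126 = 10P, so P = 12.6 and Q = 70.
ΔQ = 70 − 43 = +27.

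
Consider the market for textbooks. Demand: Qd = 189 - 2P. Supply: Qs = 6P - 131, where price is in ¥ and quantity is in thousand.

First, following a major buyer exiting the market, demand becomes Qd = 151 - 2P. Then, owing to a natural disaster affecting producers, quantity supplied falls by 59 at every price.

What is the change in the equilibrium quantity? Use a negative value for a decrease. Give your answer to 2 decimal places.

-43.25

Initially, 189 - 2P = 6P - 131, so 320 = 8P and P = 40, Q = 109.
The new curves are Qd = 151 - 2P (demand) and Qs = 6P - 190 (supply).
Setting them equal: 151 - 2P = 6P - 190 → 341 = 8P, so P = 42.625 and Q = 65.75.
ΔQ = 65.75 − 109 = -43.25.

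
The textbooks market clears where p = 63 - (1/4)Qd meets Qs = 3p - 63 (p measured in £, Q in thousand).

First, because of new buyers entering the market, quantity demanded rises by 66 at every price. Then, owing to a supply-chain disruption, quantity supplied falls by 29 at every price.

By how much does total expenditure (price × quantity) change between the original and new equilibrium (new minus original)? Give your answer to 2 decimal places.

+1663.27

Original equilibrium: 252 - 4p = 3p - 63 gives 315 = 7p, so p = 45 and Q = 72.
The new curves are Qd = 318 - 4p (demand) and Qs = 3p - 92 (supply).
New equilibrium: 318 - 4p = 3p - 92 ⇒ 410 = 7p ⇒ p = 410/7 ≈ 58.5714, Q = 586/7 ≈ 83.7143.
Expenditure moves from 45×72 = 3240 to 58.5714×83.7143 = 4903.2653; change = +1663.27.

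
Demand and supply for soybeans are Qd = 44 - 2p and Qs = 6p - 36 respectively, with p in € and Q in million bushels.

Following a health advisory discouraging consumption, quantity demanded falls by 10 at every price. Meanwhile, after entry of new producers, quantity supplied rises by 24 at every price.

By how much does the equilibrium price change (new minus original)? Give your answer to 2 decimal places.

-4.25

Before the shock: 44 - 2p = 6p - 36 ⇒ 80 = 8p ⇒ p = 10, Q = 24.
With the change applied: demand Qd = 34 - 2p, supply Qs = 6p - 12.
Equate the new curves: 34 - 2p = 6p - 12, giving 46 = 8p, p = 5.75, Q = 22.5.
Δp = 5.75 − 10 = -4.25.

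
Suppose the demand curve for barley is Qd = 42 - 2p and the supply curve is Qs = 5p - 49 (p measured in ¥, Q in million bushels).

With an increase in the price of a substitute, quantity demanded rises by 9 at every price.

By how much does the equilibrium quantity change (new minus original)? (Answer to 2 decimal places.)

+6.43

Solve the original market: 42 - 2p = 5p - 49, hence p = 13 and Q = 16.
The new curves are Qd = 51 - 2p (demand) and Qs = 5p - 49 (supply).
Setting them equal: 51 - 2p = 5p - 49 → 100 = 7p, so p = 100/7 ≈ 14.2857 and Q = 157/7 ≈ 22.4286.
ΔQ = 22.4286 − 16 = +6.43.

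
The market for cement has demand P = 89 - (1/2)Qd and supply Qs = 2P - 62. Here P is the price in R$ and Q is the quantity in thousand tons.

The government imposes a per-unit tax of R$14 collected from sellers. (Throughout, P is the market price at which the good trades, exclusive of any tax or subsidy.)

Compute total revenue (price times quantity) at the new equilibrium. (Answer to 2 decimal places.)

2948.00

Solve the original market: 178 - 2P = 2P - 62, hence P = 60 and Q = 58.
Since sellers keep the price net of the tax, the effective supply curve becomes Qs = 2P - 90.
Clearing the new market: 178 - 2P = 2P - 90, so P = 67 and Q = 44.
New expenditure = 67 × 44 = 2948.00.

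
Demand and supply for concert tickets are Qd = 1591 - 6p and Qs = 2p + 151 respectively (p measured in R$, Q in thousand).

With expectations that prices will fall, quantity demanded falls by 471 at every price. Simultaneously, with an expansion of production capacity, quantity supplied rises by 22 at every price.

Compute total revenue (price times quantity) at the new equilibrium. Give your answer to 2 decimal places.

Before the shock: 1591 - 6p = 2p + 151 ⇒ 1440 = 8p ⇒ p = 180, Q = 511.
The new curves are Qd = 1120 - 6p (demand) and Qs = 2p + 173 (supply).
Clearing the new market: 1120 - 6p = 2p + 173, so p = 118.375 and Q = 409.75.
New expenditure = 118.375 × 409.75 = 48504.16.

48504.16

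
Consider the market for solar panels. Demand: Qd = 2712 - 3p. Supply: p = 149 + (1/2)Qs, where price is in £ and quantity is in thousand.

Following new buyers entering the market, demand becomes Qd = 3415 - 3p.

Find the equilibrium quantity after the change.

1187.2

Before the shock: 2712 - 3p = 2p - 298 ⇒ 3010 = 5p ⇒ p = 602, Q = 906.
With the change applied: demand Qd = 3415 - 3p, supply Qs = 2p - 298.
New equilibrium: 3415 - 3p = 2p - 298 ⇒ 3713 = 5p ⇒ p = 742.6, Q = 1187.2.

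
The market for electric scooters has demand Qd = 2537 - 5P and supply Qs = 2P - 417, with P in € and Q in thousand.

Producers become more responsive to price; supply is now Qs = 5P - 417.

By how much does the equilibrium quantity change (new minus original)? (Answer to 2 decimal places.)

+633.00

Original equilibrium: 2537 - 5P = 2P - 417 gives 2954 = 7P, so P = 422 and Q = 427.
The new curves are Qd = 2537 - 5P (demand) and Qs = 5P - 417 (supply).
Clearing the new market: 2537 - 5P = 5P - 417, so P = 295.4 and Q = 1060.
ΔQ = 1060 − 427 = +633.00.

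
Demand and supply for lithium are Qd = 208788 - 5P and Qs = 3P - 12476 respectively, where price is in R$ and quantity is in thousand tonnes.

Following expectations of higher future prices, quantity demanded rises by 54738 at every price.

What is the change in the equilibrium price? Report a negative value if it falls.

Original equilibrium: 208788 - 5P = 3P - 12476 gives 221264 = 8P, so P = 27658 and Q = 70498.
After the shift, demand is Qd = 263526 - 5P and supply is Qs = 3P - 12476.
Clearing the new market: 263526 - 5P = 3P - 12476, so P = 34500.25 and Q = 91024.75.
ΔP = 34500.25 − 27658 = +6842.25.

+6842.25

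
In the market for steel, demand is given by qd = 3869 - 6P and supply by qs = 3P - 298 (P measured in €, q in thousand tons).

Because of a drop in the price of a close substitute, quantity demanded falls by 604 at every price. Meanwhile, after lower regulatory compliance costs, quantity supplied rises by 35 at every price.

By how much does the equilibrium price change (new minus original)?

Original equilibrium: 3869 - 6P = 3P - 298 gives 4167 = 9P, so P = 463 and q = 1091.
After the shift, demand is qd = 3265 - 6P and supply is qs = 3P - 263.
Equate the new curves: 3265 - 6P = 3P - 263, giving 3528 = 9P, P = 392, q = 913.
ΔP = 392 − 463 = -71.

-71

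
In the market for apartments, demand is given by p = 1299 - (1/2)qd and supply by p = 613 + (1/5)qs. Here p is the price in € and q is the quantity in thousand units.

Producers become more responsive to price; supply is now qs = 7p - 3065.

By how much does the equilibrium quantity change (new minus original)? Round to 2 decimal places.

+359.56

Before the shock: 2598 - 2p = 5p - 3065 ⇒ 5663 = 7p ⇒ p = 809, q = 980.
The shock moves the curves to qd = 2598 - 2p and qs = 7p - 3065.
Setting them equal: 2598 - 2p = 7p - 3065 → 5663 = 9p, so p = 5663/9 ≈ 629.2222 and q = 12056/9 ≈ 1339.5556.
Δq = 1339.5556 − 980 = +359.56.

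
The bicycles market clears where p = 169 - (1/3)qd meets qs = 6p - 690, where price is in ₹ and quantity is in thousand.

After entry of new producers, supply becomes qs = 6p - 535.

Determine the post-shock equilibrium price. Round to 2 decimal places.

115.78

Original equilibrium: 507 - 3p = 6p - 690 gives 1197 = 9p, so p = 133 and q = 108.
With the change applied: demand qd = 507 - 3p, supply qs = 6p - 535.
Equate the new curves: 507 - 3p = 6p - 535, giving 1042 = 9p, p = 1042/9 ≈ 115.7778, q = 479/3 ≈ 159.6667.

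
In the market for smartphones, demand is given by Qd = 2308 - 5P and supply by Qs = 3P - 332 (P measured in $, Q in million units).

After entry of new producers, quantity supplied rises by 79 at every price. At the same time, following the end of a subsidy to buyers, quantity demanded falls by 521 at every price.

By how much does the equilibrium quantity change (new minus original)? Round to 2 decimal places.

-146.00

Before the shock: 2308 - 5P = 3P - 332 ⇒ 2640 = 8P ⇒ P = 330, Q = 658.
The shock moves the curves to Qd = 1787 - 5P and Qs = 3P - 253.
New equilibrium: 1787 - 5P = 3P - 253 ⇒ 2040 = 8P ⇒ P = 255, Q = 512.
ΔQ = 512 − 658 = -146.00.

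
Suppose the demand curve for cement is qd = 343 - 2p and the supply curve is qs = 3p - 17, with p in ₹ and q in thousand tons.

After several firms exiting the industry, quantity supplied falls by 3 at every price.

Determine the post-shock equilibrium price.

72.6

Solve the original market: 343 - 2p = 3p - 17, hence p = 72 and q = 199.
The new curves are qd = 343 - 2p (demand) and qs = 3p - 20 (supply).
Setting them equal: 343 - 2p = 3p - 20 → 363 = 5p, so p = 72.6 and q = 197.8.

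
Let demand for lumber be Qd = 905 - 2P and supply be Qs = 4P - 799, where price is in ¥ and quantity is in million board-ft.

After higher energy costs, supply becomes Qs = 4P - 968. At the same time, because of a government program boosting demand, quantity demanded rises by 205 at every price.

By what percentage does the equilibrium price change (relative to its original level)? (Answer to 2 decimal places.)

+21.95

Solve the original market: 905 - 2P = 4P - 799, hence P = 284 and Q = 337.
With the change applied: demand Qd = 1110 - 2P, supply Qs = 4P - 968.
Clearing the new market: 1110 - 2P = 4P - 968, so P = 1039/3 ≈ 346.3333 and Q = 1252/3 ≈ 417.3333.
%ΔP = (346.3333 − 284) / 284 × 100 = +21.95%.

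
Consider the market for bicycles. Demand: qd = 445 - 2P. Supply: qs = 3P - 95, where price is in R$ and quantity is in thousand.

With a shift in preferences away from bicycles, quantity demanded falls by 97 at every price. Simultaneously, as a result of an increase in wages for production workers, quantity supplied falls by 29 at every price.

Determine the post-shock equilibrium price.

94.4

Before the shock: 445 - 2P = 3P - 95 ⇒ 540 = 5P ⇒ P = 108, q = 229.
After the shift, demand is qd = 348 - 2P and supply is qs = 3P - 124.
Clearing the new market: 348 - 2P = 3P - 124, so P = 94.4 and q = 159.2.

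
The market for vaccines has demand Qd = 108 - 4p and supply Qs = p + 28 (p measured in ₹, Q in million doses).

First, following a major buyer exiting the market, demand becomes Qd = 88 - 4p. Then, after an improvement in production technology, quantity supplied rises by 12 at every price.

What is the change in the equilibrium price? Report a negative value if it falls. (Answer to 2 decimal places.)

Original equilibrium: 108 - 4p = p + 28 gives 80 = 5p, so p = 16 and Q = 44.
After the shift, demand is Qd = 88 - 4p and supply is Qs = p + 40.
Setting them equal: 88 - 4p = p + 40 → 48 = 5p, so p = 9.6 and Q = 49.6.
Δp = 9.6 − 16 = -6.40.

-6.40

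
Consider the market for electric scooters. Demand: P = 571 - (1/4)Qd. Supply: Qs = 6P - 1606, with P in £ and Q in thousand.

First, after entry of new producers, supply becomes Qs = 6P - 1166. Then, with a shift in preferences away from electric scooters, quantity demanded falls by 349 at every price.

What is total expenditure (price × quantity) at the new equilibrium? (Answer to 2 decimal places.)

Solve the original market: 2284 - 4P = 6P - 1606, hence P = 389 and Q = 728.
The shock moves the curves to Qd = 1935 - 4P and Qs = 6P - 1166.
Equate the new curves: 1935 - 4P = 6P - 1166, giving 3101 = 10P, P = 310.1, Q = 694.6.
New expenditure = 310.1 × 694.6 = 215395.46.

215395.46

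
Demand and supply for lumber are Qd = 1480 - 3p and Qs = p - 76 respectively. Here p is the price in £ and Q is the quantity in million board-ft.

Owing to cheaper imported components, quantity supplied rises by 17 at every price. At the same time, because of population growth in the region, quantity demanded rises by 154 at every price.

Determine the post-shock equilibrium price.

Original equilibrium: 1480 - 3p = p - 76 gives 1556 = 4p, so p = 389 and Q = 313.
The shock moves the curves to Qd = 1634 - 3p and Qs = p - 59.
Clearing the new market: 1634 - 3p = p - 59, so p = 423.25 and Q = 364.25.

423.25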